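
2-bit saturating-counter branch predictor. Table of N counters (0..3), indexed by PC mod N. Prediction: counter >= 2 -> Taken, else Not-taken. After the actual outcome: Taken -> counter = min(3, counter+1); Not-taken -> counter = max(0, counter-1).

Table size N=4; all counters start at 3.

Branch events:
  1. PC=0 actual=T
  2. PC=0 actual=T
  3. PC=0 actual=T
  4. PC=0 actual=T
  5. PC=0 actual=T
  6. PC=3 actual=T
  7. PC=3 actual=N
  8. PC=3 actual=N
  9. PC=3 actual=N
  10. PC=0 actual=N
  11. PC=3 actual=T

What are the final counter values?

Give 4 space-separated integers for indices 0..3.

Answer: 2 3 3 1

Derivation:
Ev 1: PC=0 idx=0 pred=T actual=T -> ctr[0]=3
Ev 2: PC=0 idx=0 pred=T actual=T -> ctr[0]=3
Ev 3: PC=0 idx=0 pred=T actual=T -> ctr[0]=3
Ev 4: PC=0 idx=0 pred=T actual=T -> ctr[0]=3
Ev 5: PC=0 idx=0 pred=T actual=T -> ctr[0]=3
Ev 6: PC=3 idx=3 pred=T actual=T -> ctr[3]=3
Ev 7: PC=3 idx=3 pred=T actual=N -> ctr[3]=2
Ev 8: PC=3 idx=3 pred=T actual=N -> ctr[3]=1
Ev 9: PC=3 idx=3 pred=N actual=N -> ctr[3]=0
Ev 10: PC=0 idx=0 pred=T actual=N -> ctr[0]=2
Ev 11: PC=3 idx=3 pred=N actual=T -> ctr[3]=1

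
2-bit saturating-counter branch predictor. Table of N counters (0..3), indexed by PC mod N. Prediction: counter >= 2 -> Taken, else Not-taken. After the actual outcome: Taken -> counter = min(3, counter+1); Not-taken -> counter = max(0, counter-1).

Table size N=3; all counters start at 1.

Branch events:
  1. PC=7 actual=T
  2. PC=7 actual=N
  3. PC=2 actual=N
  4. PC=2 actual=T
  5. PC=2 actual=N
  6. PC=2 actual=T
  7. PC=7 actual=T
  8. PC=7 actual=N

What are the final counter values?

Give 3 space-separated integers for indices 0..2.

Ev 1: PC=7 idx=1 pred=N actual=T -> ctr[1]=2
Ev 2: PC=7 idx=1 pred=T actual=N -> ctr[1]=1
Ev 3: PC=2 idx=2 pred=N actual=N -> ctr[2]=0
Ev 4: PC=2 idx=2 pred=N actual=T -> ctr[2]=1
Ev 5: PC=2 idx=2 pred=N actual=N -> ctr[2]=0
Ev 6: PC=2 idx=2 pred=N actual=T -> ctr[2]=1
Ev 7: PC=7 idx=1 pred=N actual=T -> ctr[1]=2
Ev 8: PC=7 idx=1 pred=T actual=N -> ctr[1]=1

Answer: 1 1 1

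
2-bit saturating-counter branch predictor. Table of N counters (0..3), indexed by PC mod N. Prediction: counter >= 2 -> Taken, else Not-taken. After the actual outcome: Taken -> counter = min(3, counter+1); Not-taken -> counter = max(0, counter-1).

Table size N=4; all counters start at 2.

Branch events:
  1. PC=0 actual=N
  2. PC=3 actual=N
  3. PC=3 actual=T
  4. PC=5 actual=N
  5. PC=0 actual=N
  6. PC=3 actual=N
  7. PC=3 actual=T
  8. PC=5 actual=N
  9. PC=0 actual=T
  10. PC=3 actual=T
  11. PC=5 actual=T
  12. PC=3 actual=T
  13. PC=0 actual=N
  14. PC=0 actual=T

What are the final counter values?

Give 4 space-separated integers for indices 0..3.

Answer: 1 1 2 3

Derivation:
Ev 1: PC=0 idx=0 pred=T actual=N -> ctr[0]=1
Ev 2: PC=3 idx=3 pred=T actual=N -> ctr[3]=1
Ev 3: PC=3 idx=3 pred=N actual=T -> ctr[3]=2
Ev 4: PC=5 idx=1 pred=T actual=N -> ctr[1]=1
Ev 5: PC=0 idx=0 pred=N actual=N -> ctr[0]=0
Ev 6: PC=3 idx=3 pred=T actual=N -> ctr[3]=1
Ev 7: PC=3 idx=3 pred=N actual=T -> ctr[3]=2
Ev 8: PC=5 idx=1 pred=N actual=N -> ctr[1]=0
Ev 9: PC=0 idx=0 pred=N actual=T -> ctr[0]=1
Ev 10: PC=3 idx=3 pred=T actual=T -> ctr[3]=3
Ev 11: PC=5 idx=1 pred=N actual=T -> ctr[1]=1
Ev 12: PC=3 idx=3 pred=T actual=T -> ctr[3]=3
Ev 13: PC=0 idx=0 pred=N actual=N -> ctr[0]=0
Ev 14: PC=0 idx=0 pred=N actual=T -> ctr[0]=1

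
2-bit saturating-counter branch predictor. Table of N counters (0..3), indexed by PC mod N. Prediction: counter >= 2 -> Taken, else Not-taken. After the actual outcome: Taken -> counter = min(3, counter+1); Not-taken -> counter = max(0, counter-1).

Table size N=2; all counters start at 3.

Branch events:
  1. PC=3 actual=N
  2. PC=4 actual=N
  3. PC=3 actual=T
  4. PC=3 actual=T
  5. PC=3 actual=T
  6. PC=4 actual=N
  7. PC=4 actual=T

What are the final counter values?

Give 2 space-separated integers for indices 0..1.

Ev 1: PC=3 idx=1 pred=T actual=N -> ctr[1]=2
Ev 2: PC=4 idx=0 pred=T actual=N -> ctr[0]=2
Ev 3: PC=3 idx=1 pred=T actual=T -> ctr[1]=3
Ev 4: PC=3 idx=1 pred=T actual=T -> ctr[1]=3
Ev 5: PC=3 idx=1 pred=T actual=T -> ctr[1]=3
Ev 6: PC=4 idx=0 pred=T actual=N -> ctr[0]=1
Ev 7: PC=4 idx=0 pred=N actual=T -> ctr[0]=2

Answer: 2 3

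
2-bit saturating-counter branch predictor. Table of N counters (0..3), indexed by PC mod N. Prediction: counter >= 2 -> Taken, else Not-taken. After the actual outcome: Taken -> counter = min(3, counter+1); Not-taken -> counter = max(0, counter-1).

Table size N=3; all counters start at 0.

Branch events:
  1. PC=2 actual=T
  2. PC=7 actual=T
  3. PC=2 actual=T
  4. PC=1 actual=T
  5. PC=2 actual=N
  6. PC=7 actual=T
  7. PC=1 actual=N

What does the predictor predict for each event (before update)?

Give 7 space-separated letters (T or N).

Ev 1: PC=2 idx=2 pred=N actual=T -> ctr[2]=1
Ev 2: PC=7 idx=1 pred=N actual=T -> ctr[1]=1
Ev 3: PC=2 idx=2 pred=N actual=T -> ctr[2]=2
Ev 4: PC=1 idx=1 pred=N actual=T -> ctr[1]=2
Ev 5: PC=2 idx=2 pred=T actual=N -> ctr[2]=1
Ev 6: PC=7 idx=1 pred=T actual=T -> ctr[1]=3
Ev 7: PC=1 idx=1 pred=T actual=N -> ctr[1]=2

Answer: N N N N T T T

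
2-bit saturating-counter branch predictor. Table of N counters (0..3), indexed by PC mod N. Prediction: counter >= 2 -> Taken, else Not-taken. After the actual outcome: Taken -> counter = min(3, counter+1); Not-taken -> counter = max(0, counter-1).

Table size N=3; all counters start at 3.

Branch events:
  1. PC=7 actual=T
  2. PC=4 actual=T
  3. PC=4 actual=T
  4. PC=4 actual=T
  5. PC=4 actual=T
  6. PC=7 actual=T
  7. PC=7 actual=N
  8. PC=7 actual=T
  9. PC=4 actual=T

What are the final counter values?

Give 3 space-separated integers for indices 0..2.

Answer: 3 3 3

Derivation:
Ev 1: PC=7 idx=1 pred=T actual=T -> ctr[1]=3
Ev 2: PC=4 idx=1 pred=T actual=T -> ctr[1]=3
Ev 3: PC=4 idx=1 pred=T actual=T -> ctr[1]=3
Ev 4: PC=4 idx=1 pred=T actual=T -> ctr[1]=3
Ev 5: PC=4 idx=1 pred=T actual=T -> ctr[1]=3
Ev 6: PC=7 idx=1 pred=T actual=T -> ctr[1]=3
Ev 7: PC=7 idx=1 pred=T actual=N -> ctr[1]=2
Ev 8: PC=7 idx=1 pred=T actual=T -> ctr[1]=3
Ev 9: PC=4 idx=1 pred=T actual=T -> ctr[1]=3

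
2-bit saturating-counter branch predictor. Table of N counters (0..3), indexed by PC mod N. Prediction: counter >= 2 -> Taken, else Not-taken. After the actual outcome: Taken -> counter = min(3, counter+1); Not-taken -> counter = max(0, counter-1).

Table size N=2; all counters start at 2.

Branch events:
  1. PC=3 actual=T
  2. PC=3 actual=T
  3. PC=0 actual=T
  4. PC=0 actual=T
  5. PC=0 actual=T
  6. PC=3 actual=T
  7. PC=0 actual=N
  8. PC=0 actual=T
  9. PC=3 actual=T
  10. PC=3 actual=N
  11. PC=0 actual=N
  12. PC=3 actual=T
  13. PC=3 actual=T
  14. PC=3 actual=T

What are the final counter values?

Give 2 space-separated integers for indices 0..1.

Ev 1: PC=3 idx=1 pred=T actual=T -> ctr[1]=3
Ev 2: PC=3 idx=1 pred=T actual=T -> ctr[1]=3
Ev 3: PC=0 idx=0 pred=T actual=T -> ctr[0]=3
Ev 4: PC=0 idx=0 pred=T actual=T -> ctr[0]=3
Ev 5: PC=0 idx=0 pred=T actual=T -> ctr[0]=3
Ev 6: PC=3 idx=1 pred=T actual=T -> ctr[1]=3
Ev 7: PC=0 idx=0 pred=T actual=N -> ctr[0]=2
Ev 8: PC=0 idx=0 pred=T actual=T -> ctr[0]=3
Ev 9: PC=3 idx=1 pred=T actual=T -> ctr[1]=3
Ev 10: PC=3 idx=1 pred=T actual=N -> ctr[1]=2
Ev 11: PC=0 idx=0 pred=T actual=N -> ctr[0]=2
Ev 12: PC=3 idx=1 pred=T actual=T -> ctr[1]=3
Ev 13: PC=3 idx=1 pred=T actual=T -> ctr[1]=3
Ev 14: PC=3 idx=1 pred=T actual=T -> ctr[1]=3

Answer: 2 3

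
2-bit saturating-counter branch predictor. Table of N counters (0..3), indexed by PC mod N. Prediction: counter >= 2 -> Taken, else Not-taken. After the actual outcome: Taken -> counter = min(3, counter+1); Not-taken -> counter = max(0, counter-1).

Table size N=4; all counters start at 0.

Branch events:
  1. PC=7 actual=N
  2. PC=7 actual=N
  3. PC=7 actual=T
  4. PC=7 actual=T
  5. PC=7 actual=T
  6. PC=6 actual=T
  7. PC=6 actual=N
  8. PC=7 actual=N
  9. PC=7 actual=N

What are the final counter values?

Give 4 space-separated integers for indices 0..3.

Answer: 0 0 0 1

Derivation:
Ev 1: PC=7 idx=3 pred=N actual=N -> ctr[3]=0
Ev 2: PC=7 idx=3 pred=N actual=N -> ctr[3]=0
Ev 3: PC=7 idx=3 pred=N actual=T -> ctr[3]=1
Ev 4: PC=7 idx=3 pred=N actual=T -> ctr[3]=2
Ev 5: PC=7 idx=3 pred=T actual=T -> ctr[3]=3
Ev 6: PC=6 idx=2 pred=N actual=T -> ctr[2]=1
Ev 7: PC=6 idx=2 pred=N actual=N -> ctr[2]=0
Ev 8: PC=7 idx=3 pred=T actual=N -> ctr[3]=2
Ev 9: PC=7 idx=3 pred=T actual=N -> ctr[3]=1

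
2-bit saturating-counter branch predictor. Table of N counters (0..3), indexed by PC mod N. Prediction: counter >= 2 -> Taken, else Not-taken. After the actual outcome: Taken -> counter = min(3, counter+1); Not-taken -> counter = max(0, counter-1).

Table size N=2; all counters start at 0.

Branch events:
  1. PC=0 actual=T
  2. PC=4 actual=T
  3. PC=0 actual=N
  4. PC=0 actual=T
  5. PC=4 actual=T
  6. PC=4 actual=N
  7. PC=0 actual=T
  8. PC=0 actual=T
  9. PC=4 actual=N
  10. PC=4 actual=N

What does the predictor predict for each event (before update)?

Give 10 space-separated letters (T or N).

Ev 1: PC=0 idx=0 pred=N actual=T -> ctr[0]=1
Ev 2: PC=4 idx=0 pred=N actual=T -> ctr[0]=2
Ev 3: PC=0 idx=0 pred=T actual=N -> ctr[0]=1
Ev 4: PC=0 idx=0 pred=N actual=T -> ctr[0]=2
Ev 5: PC=4 idx=0 pred=T actual=T -> ctr[0]=3
Ev 6: PC=4 idx=0 pred=T actual=N -> ctr[0]=2
Ev 7: PC=0 idx=0 pred=T actual=T -> ctr[0]=3
Ev 8: PC=0 idx=0 pred=T actual=T -> ctr[0]=3
Ev 9: PC=4 idx=0 pred=T actual=N -> ctr[0]=2
Ev 10: PC=4 idx=0 pred=T actual=N -> ctr[0]=1

Answer: N N T N T T T T T T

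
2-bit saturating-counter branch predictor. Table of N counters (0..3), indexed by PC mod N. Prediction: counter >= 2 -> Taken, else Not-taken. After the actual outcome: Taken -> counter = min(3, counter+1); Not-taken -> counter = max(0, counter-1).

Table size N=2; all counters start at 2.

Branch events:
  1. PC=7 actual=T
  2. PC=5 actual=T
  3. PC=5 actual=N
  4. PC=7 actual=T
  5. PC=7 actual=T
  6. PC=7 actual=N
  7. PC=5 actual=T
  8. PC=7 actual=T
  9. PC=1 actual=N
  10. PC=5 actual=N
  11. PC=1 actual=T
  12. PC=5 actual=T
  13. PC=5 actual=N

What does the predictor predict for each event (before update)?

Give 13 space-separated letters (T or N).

Ev 1: PC=7 idx=1 pred=T actual=T -> ctr[1]=3
Ev 2: PC=5 idx=1 pred=T actual=T -> ctr[1]=3
Ev 3: PC=5 idx=1 pred=T actual=N -> ctr[1]=2
Ev 4: PC=7 idx=1 pred=T actual=T -> ctr[1]=3
Ev 5: PC=7 idx=1 pred=T actual=T -> ctr[1]=3
Ev 6: PC=7 idx=1 pred=T actual=N -> ctr[1]=2
Ev 7: PC=5 idx=1 pred=T actual=T -> ctr[1]=3
Ev 8: PC=7 idx=1 pred=T actual=T -> ctr[1]=3
Ev 9: PC=1 idx=1 pred=T actual=N -> ctr[1]=2
Ev 10: PC=5 idx=1 pred=T actual=N -> ctr[1]=1
Ev 11: PC=1 idx=1 pred=N actual=T -> ctr[1]=2
Ev 12: PC=5 idx=1 pred=T actual=T -> ctr[1]=3
Ev 13: PC=5 idx=1 pred=T actual=N -> ctr[1]=2

Answer: T T T T T T T T T T N T T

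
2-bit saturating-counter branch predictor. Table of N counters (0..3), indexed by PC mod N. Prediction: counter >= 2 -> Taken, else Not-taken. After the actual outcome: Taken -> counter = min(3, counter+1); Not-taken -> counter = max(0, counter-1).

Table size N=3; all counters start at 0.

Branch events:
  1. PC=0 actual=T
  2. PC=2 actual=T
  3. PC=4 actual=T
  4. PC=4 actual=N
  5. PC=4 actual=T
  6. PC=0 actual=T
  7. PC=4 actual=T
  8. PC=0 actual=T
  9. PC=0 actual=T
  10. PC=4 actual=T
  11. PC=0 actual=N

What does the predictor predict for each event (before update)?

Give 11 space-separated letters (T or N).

Ev 1: PC=0 idx=0 pred=N actual=T -> ctr[0]=1
Ev 2: PC=2 idx=2 pred=N actual=T -> ctr[2]=1
Ev 3: PC=4 idx=1 pred=N actual=T -> ctr[1]=1
Ev 4: PC=4 idx=1 pred=N actual=N -> ctr[1]=0
Ev 5: PC=4 idx=1 pred=N actual=T -> ctr[1]=1
Ev 6: PC=0 idx=0 pred=N actual=T -> ctr[0]=2
Ev 7: PC=4 idx=1 pred=N actual=T -> ctr[1]=2
Ev 8: PC=0 idx=0 pred=T actual=T -> ctr[0]=3
Ev 9: PC=0 idx=0 pred=T actual=T -> ctr[0]=3
Ev 10: PC=4 idx=1 pred=T actual=T -> ctr[1]=3
Ev 11: PC=0 idx=0 pred=T actual=N -> ctr[0]=2

Answer: N N N N N N N T T T T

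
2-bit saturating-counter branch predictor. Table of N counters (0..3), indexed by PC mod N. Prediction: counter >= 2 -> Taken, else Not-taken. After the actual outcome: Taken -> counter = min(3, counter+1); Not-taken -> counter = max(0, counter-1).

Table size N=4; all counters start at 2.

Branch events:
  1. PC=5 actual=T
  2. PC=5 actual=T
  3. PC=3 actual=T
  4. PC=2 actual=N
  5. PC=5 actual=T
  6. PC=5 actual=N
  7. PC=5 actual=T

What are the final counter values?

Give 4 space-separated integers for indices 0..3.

Ev 1: PC=5 idx=1 pred=T actual=T -> ctr[1]=3
Ev 2: PC=5 idx=1 pred=T actual=T -> ctr[1]=3
Ev 3: PC=3 idx=3 pred=T actual=T -> ctr[3]=3
Ev 4: PC=2 idx=2 pred=T actual=N -> ctr[2]=1
Ev 5: PC=5 idx=1 pred=T actual=T -> ctr[1]=3
Ev 6: PC=5 idx=1 pred=T actual=N -> ctr[1]=2
Ev 7: PC=5 idx=1 pred=T actual=T -> ctr[1]=3

Answer: 2 3 1 3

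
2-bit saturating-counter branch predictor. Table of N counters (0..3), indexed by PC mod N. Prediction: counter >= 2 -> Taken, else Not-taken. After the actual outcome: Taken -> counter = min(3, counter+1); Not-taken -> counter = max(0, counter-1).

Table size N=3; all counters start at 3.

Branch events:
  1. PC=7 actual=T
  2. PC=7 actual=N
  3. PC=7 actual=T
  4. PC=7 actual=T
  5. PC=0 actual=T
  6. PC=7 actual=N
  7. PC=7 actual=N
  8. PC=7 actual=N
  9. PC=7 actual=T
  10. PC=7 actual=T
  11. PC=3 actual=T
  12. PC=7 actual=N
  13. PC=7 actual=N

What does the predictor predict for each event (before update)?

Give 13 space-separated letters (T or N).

Answer: T T T T T T T N N N T T N

Derivation:
Ev 1: PC=7 idx=1 pred=T actual=T -> ctr[1]=3
Ev 2: PC=7 idx=1 pred=T actual=N -> ctr[1]=2
Ev 3: PC=7 idx=1 pred=T actual=T -> ctr[1]=3
Ev 4: PC=7 idx=1 pred=T actual=T -> ctr[1]=3
Ev 5: PC=0 idx=0 pred=T actual=T -> ctr[0]=3
Ev 6: PC=7 idx=1 pred=T actual=N -> ctr[1]=2
Ev 7: PC=7 idx=1 pred=T actual=N -> ctr[1]=1
Ev 8: PC=7 idx=1 pred=N actual=N -> ctr[1]=0
Ev 9: PC=7 idx=1 pred=N actual=T -> ctr[1]=1
Ev 10: PC=7 idx=1 pred=N actual=T -> ctr[1]=2
Ev 11: PC=3 idx=0 pred=T actual=T -> ctr[0]=3
Ev 12: PC=7 idx=1 pred=T actual=N -> ctr[1]=1
Ev 13: PC=7 idx=1 pred=N actual=N -> ctr[1]=0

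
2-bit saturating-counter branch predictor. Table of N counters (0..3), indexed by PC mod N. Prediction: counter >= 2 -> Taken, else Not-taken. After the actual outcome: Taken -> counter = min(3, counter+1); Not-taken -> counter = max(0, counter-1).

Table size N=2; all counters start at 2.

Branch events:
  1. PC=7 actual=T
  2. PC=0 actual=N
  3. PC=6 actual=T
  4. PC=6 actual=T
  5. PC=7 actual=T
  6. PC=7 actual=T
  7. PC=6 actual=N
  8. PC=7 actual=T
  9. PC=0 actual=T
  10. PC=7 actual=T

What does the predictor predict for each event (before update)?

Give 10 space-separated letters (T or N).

Answer: T T N T T T T T T T

Derivation:
Ev 1: PC=7 idx=1 pred=T actual=T -> ctr[1]=3
Ev 2: PC=0 idx=0 pred=T actual=N -> ctr[0]=1
Ev 3: PC=6 idx=0 pred=N actual=T -> ctr[0]=2
Ev 4: PC=6 idx=0 pred=T actual=T -> ctr[0]=3
Ev 5: PC=7 idx=1 pred=T actual=T -> ctr[1]=3
Ev 6: PC=7 idx=1 pred=T actual=T -> ctr[1]=3
Ev 7: PC=6 idx=0 pred=T actual=N -> ctr[0]=2
Ev 8: PC=7 idx=1 pred=T actual=T -> ctr[1]=3
Ev 9: PC=0 idx=0 pred=T actual=T -> ctr[0]=3
Ev 10: PC=7 idx=1 pred=T actual=T -> ctr[1]=3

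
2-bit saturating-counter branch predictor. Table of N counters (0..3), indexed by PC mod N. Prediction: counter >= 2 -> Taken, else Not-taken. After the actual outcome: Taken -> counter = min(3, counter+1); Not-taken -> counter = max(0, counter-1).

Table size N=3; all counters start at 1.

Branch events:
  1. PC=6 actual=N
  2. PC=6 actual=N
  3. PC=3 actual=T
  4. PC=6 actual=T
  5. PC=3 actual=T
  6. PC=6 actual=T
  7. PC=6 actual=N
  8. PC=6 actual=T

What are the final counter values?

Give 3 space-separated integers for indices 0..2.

Ev 1: PC=6 idx=0 pred=N actual=N -> ctr[0]=0
Ev 2: PC=6 idx=0 pred=N actual=N -> ctr[0]=0
Ev 3: PC=3 idx=0 pred=N actual=T -> ctr[0]=1
Ev 4: PC=6 idx=0 pred=N actual=T -> ctr[0]=2
Ev 5: PC=3 idx=0 pred=T actual=T -> ctr[0]=3
Ev 6: PC=6 idx=0 pred=T actual=T -> ctr[0]=3
Ev 7: PC=6 idx=0 pred=T actual=N -> ctr[0]=2
Ev 8: PC=6 idx=0 pred=T actual=T -> ctr[0]=3

Answer: 3 1 1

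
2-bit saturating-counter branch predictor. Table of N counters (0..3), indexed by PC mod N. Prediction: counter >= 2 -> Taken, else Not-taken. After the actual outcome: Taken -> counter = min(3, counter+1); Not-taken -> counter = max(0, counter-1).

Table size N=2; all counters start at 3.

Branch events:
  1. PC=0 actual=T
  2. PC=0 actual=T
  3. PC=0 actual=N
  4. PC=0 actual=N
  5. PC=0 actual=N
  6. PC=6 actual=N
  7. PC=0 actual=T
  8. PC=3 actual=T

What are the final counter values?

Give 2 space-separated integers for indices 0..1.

Answer: 1 3

Derivation:
Ev 1: PC=0 idx=0 pred=T actual=T -> ctr[0]=3
Ev 2: PC=0 idx=0 pred=T actual=T -> ctr[0]=3
Ev 3: PC=0 idx=0 pred=T actual=N -> ctr[0]=2
Ev 4: PC=0 idx=0 pred=T actual=N -> ctr[0]=1
Ev 5: PC=0 idx=0 pred=N actual=N -> ctr[0]=0
Ev 6: PC=6 idx=0 pred=N actual=N -> ctr[0]=0
Ev 7: PC=0 idx=0 pred=N actual=T -> ctr[0]=1
Ev 8: PC=3 idx=1 pred=T actual=T -> ctr[1]=3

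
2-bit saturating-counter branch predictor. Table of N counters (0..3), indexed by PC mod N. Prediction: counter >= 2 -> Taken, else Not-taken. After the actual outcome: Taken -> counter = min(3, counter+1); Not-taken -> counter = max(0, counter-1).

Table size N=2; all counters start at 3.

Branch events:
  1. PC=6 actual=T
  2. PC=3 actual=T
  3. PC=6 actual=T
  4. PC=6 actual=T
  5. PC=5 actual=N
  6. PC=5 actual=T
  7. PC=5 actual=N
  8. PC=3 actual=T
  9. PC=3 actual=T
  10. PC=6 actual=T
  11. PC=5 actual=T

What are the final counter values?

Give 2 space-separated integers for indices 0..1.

Ev 1: PC=6 idx=0 pred=T actual=T -> ctr[0]=3
Ev 2: PC=3 idx=1 pred=T actual=T -> ctr[1]=3
Ev 3: PC=6 idx=0 pred=T actual=T -> ctr[0]=3
Ev 4: PC=6 idx=0 pred=T actual=T -> ctr[0]=3
Ev 5: PC=5 idx=1 pred=T actual=N -> ctr[1]=2
Ev 6: PC=5 idx=1 pred=T actual=T -> ctr[1]=3
Ev 7: PC=5 idx=1 pred=T actual=N -> ctr[1]=2
Ev 8: PC=3 idx=1 pred=T actual=T -> ctr[1]=3
Ev 9: PC=3 idx=1 pred=T actual=T -> ctr[1]=3
Ev 10: PC=6 idx=0 pred=T actual=T -> ctr[0]=3
Ev 11: PC=5 idx=1 pred=T actual=T -> ctr[1]=3

Answer: 3 3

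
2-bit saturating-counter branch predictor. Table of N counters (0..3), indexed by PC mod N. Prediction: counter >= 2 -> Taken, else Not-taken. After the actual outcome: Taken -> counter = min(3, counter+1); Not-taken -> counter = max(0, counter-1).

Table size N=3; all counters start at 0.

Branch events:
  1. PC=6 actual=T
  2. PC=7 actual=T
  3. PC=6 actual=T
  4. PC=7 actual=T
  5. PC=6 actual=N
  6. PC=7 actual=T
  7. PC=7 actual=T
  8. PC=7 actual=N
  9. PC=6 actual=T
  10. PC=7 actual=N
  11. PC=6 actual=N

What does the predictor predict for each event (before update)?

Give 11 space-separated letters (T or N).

Ev 1: PC=6 idx=0 pred=N actual=T -> ctr[0]=1
Ev 2: PC=7 idx=1 pred=N actual=T -> ctr[1]=1
Ev 3: PC=6 idx=0 pred=N actual=T -> ctr[0]=2
Ev 4: PC=7 idx=1 pred=N actual=T -> ctr[1]=2
Ev 5: PC=6 idx=0 pred=T actual=N -> ctr[0]=1
Ev 6: PC=7 idx=1 pred=T actual=T -> ctr[1]=3
Ev 7: PC=7 idx=1 pred=T actual=T -> ctr[1]=3
Ev 8: PC=7 idx=1 pred=T actual=N -> ctr[1]=2
Ev 9: PC=6 idx=0 pred=N actual=T -> ctr[0]=2
Ev 10: PC=7 idx=1 pred=T actual=N -> ctr[1]=1
Ev 11: PC=6 idx=0 pred=T actual=N -> ctr[0]=1

Answer: N N N N T T T T N T T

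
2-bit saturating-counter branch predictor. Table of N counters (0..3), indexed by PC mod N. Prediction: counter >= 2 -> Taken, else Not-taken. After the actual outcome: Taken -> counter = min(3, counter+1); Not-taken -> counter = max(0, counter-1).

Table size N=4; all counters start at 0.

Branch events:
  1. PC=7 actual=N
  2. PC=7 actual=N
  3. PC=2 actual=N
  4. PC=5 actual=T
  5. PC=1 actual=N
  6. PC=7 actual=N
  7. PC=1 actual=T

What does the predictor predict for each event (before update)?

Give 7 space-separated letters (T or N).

Answer: N N N N N N N

Derivation:
Ev 1: PC=7 idx=3 pred=N actual=N -> ctr[3]=0
Ev 2: PC=7 idx=3 pred=N actual=N -> ctr[3]=0
Ev 3: PC=2 idx=2 pred=N actual=N -> ctr[2]=0
Ev 4: PC=5 idx=1 pred=N actual=T -> ctr[1]=1
Ev 5: PC=1 idx=1 pred=N actual=N -> ctr[1]=0
Ev 6: PC=7 idx=3 pred=N actual=N -> ctr[3]=0
Ev 7: PC=1 idx=1 pred=N actual=T -> ctr[1]=1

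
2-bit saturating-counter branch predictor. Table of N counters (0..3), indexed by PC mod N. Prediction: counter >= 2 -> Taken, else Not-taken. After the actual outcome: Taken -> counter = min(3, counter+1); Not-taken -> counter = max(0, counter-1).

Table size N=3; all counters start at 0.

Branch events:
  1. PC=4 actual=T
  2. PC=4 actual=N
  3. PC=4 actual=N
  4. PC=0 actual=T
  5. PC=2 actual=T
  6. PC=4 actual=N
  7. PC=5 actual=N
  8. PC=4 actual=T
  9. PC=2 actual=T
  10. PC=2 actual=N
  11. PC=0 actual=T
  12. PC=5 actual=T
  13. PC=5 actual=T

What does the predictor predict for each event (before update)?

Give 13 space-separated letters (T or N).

Ev 1: PC=4 idx=1 pred=N actual=T -> ctr[1]=1
Ev 2: PC=4 idx=1 pred=N actual=N -> ctr[1]=0
Ev 3: PC=4 idx=1 pred=N actual=N -> ctr[1]=0
Ev 4: PC=0 idx=0 pred=N actual=T -> ctr[0]=1
Ev 5: PC=2 idx=2 pred=N actual=T -> ctr[2]=1
Ev 6: PC=4 idx=1 pred=N actual=N -> ctr[1]=0
Ev 7: PC=5 idx=2 pred=N actual=N -> ctr[2]=0
Ev 8: PC=4 idx=1 pred=N actual=T -> ctr[1]=1
Ev 9: PC=2 idx=2 pred=N actual=T -> ctr[2]=1
Ev 10: PC=2 idx=2 pred=N actual=N -> ctr[2]=0
Ev 11: PC=0 idx=0 pred=N actual=T -> ctr[0]=2
Ev 12: PC=5 idx=2 pred=N actual=T -> ctr[2]=1
Ev 13: PC=5 idx=2 pred=N actual=T -> ctr[2]=2

Answer: N N N N N N N N N N N N N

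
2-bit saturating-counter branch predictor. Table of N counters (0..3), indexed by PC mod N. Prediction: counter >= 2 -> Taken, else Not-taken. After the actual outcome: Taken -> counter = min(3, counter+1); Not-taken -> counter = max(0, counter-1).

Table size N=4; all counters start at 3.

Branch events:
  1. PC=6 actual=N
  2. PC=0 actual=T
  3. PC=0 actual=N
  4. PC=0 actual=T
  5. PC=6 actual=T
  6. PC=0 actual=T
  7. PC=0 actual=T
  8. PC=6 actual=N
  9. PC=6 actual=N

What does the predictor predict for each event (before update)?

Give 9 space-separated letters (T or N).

Answer: T T T T T T T T T

Derivation:
Ev 1: PC=6 idx=2 pred=T actual=N -> ctr[2]=2
Ev 2: PC=0 idx=0 pred=T actual=T -> ctr[0]=3
Ev 3: PC=0 idx=0 pred=T actual=N -> ctr[0]=2
Ev 4: PC=0 idx=0 pred=T actual=T -> ctr[0]=3
Ev 5: PC=6 idx=2 pred=T actual=T -> ctr[2]=3
Ev 6: PC=0 idx=0 pred=T actual=T -> ctr[0]=3
Ev 7: PC=0 idx=0 pred=T actual=T -> ctr[0]=3
Ev 8: PC=6 idx=2 pred=T actual=N -> ctr[2]=2
Ev 9: PC=6 idx=2 pred=T actual=N -> ctr[2]=1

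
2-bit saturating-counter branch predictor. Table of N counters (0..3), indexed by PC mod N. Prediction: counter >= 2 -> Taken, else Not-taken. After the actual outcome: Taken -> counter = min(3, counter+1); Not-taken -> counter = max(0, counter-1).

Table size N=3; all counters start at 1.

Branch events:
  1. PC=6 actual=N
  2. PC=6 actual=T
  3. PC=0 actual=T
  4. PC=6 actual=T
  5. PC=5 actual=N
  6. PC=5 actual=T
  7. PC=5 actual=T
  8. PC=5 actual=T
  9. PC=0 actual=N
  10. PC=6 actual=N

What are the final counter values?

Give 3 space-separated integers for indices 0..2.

Answer: 1 1 3

Derivation:
Ev 1: PC=6 idx=0 pred=N actual=N -> ctr[0]=0
Ev 2: PC=6 idx=0 pred=N actual=T -> ctr[0]=1
Ev 3: PC=0 idx=0 pred=N actual=T -> ctr[0]=2
Ev 4: PC=6 idx=0 pred=T actual=T -> ctr[0]=3
Ev 5: PC=5 idx=2 pred=N actual=N -> ctr[2]=0
Ev 6: PC=5 idx=2 pred=N actual=T -> ctr[2]=1
Ev 7: PC=5 idx=2 pred=N actual=T -> ctr[2]=2
Ev 8: PC=5 idx=2 pred=T actual=T -> ctr[2]=3
Ev 9: PC=0 idx=0 pred=T actual=N -> ctr[0]=2
Ev 10: PC=6 idx=0 pred=T actual=N -> ctr[0]=1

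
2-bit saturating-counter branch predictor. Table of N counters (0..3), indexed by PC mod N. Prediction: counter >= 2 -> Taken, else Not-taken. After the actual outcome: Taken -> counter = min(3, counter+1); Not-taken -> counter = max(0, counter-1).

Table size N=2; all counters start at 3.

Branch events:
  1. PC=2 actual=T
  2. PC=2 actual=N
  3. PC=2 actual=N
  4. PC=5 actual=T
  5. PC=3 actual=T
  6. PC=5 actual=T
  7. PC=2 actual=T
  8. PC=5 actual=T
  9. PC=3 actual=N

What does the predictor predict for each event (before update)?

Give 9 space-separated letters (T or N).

Answer: T T T T T T N T T

Derivation:
Ev 1: PC=2 idx=0 pred=T actual=T -> ctr[0]=3
Ev 2: PC=2 idx=0 pred=T actual=N -> ctr[0]=2
Ev 3: PC=2 idx=0 pred=T actual=N -> ctr[0]=1
Ev 4: PC=5 idx=1 pred=T actual=T -> ctr[1]=3
Ev 5: PC=3 idx=1 pred=T actual=T -> ctr[1]=3
Ev 6: PC=5 idx=1 pred=T actual=T -> ctr[1]=3
Ev 7: PC=2 idx=0 pred=N actual=T -> ctr[0]=2
Ev 8: PC=5 idx=1 pred=T actual=T -> ctr[1]=3
Ev 9: PC=3 idx=1 pred=T actual=N -> ctr[1]=2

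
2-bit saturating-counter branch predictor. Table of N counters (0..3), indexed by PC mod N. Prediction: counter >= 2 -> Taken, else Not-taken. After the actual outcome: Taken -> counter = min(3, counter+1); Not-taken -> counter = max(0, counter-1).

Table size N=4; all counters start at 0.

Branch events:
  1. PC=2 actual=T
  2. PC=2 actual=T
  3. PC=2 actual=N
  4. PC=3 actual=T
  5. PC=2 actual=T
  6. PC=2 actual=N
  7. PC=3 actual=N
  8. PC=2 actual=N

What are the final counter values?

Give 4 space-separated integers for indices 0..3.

Ev 1: PC=2 idx=2 pred=N actual=T -> ctr[2]=1
Ev 2: PC=2 idx=2 pred=N actual=T -> ctr[2]=2
Ev 3: PC=2 idx=2 pred=T actual=N -> ctr[2]=1
Ev 4: PC=3 idx=3 pred=N actual=T -> ctr[3]=1
Ev 5: PC=2 idx=2 pred=N actual=T -> ctr[2]=2
Ev 6: PC=2 idx=2 pred=T actual=N -> ctr[2]=1
Ev 7: PC=3 idx=3 pred=N actual=N -> ctr[3]=0
Ev 8: PC=2 idx=2 pred=N actual=N -> ctr[2]=0

Answer: 0 0 0 0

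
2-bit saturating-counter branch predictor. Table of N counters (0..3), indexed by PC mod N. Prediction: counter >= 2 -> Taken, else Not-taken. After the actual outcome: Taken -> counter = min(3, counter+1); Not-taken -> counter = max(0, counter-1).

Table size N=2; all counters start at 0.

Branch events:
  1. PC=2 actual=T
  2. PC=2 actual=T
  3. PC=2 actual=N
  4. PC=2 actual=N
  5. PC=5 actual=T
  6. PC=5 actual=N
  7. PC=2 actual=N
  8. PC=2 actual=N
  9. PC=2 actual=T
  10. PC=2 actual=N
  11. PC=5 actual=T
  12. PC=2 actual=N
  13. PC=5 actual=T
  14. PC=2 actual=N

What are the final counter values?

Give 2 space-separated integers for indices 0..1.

Ev 1: PC=2 idx=0 pred=N actual=T -> ctr[0]=1
Ev 2: PC=2 idx=0 pred=N actual=T -> ctr[0]=2
Ev 3: PC=2 idx=0 pred=T actual=N -> ctr[0]=1
Ev 4: PC=2 idx=0 pred=N actual=N -> ctr[0]=0
Ev 5: PC=5 idx=1 pred=N actual=T -> ctr[1]=1
Ev 6: PC=5 idx=1 pred=N actual=N -> ctr[1]=0
Ev 7: PC=2 idx=0 pred=N actual=N -> ctr[0]=0
Ev 8: PC=2 idx=0 pred=N actual=N -> ctr[0]=0
Ev 9: PC=2 idx=0 pred=N actual=T -> ctr[0]=1
Ev 10: PC=2 idx=0 pred=N actual=N -> ctr[0]=0
Ev 11: PC=5 idx=1 pred=N actual=T -> ctr[1]=1
Ev 12: PC=2 idx=0 pred=N actual=N -> ctr[0]=0
Ev 13: PC=5 idx=1 pred=N actual=T -> ctr[1]=2
Ev 14: PC=2 idx=0 pred=N actual=N -> ctr[0]=0

Answer: 0 2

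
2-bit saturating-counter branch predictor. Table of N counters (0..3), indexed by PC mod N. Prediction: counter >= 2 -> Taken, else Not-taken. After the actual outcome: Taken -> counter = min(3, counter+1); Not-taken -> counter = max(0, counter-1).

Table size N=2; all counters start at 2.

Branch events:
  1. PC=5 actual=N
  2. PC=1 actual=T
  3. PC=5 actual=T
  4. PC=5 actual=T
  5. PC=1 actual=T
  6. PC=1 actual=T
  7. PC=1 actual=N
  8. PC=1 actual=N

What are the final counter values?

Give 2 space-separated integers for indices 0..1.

Ev 1: PC=5 idx=1 pred=T actual=N -> ctr[1]=1
Ev 2: PC=1 idx=1 pred=N actual=T -> ctr[1]=2
Ev 3: PC=5 idx=1 pred=T actual=T -> ctr[1]=3
Ev 4: PC=5 idx=1 pred=T actual=T -> ctr[1]=3
Ev 5: PC=1 idx=1 pred=T actual=T -> ctr[1]=3
Ev 6: PC=1 idx=1 pred=T actual=T -> ctr[1]=3
Ev 7: PC=1 idx=1 pred=T actual=N -> ctr[1]=2
Ev 8: PC=1 idx=1 pred=T actual=N -> ctr[1]=1

Answer: 2 1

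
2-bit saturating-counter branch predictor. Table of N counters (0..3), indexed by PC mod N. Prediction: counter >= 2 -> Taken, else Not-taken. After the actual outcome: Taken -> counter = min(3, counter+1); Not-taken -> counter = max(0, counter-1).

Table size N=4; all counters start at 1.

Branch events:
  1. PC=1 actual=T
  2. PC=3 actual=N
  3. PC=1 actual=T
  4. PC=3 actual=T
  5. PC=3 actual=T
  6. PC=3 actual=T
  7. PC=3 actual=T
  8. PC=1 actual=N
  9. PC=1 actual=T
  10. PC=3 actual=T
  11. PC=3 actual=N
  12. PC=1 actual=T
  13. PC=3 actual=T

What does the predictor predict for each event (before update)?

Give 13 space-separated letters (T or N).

Answer: N N T N N T T T T T T T T

Derivation:
Ev 1: PC=1 idx=1 pred=N actual=T -> ctr[1]=2
Ev 2: PC=3 idx=3 pred=N actual=N -> ctr[3]=0
Ev 3: PC=1 idx=1 pred=T actual=T -> ctr[1]=3
Ev 4: PC=3 idx=3 pred=N actual=T -> ctr[3]=1
Ev 5: PC=3 idx=3 pred=N actual=T -> ctr[3]=2
Ev 6: PC=3 idx=3 pred=T actual=T -> ctr[3]=3
Ev 7: PC=3 idx=3 pred=T actual=T -> ctr[3]=3
Ev 8: PC=1 idx=1 pred=T actual=N -> ctr[1]=2
Ev 9: PC=1 idx=1 pred=T actual=T -> ctr[1]=3
Ev 10: PC=3 idx=3 pred=T actual=T -> ctr[3]=3
Ev 11: PC=3 idx=3 pred=T actual=N -> ctr[3]=2
Ev 12: PC=1 idx=1 pred=T actual=T -> ctr[1]=3
Ev 13: PC=3 idx=3 pred=T actual=T -> ctr[3]=3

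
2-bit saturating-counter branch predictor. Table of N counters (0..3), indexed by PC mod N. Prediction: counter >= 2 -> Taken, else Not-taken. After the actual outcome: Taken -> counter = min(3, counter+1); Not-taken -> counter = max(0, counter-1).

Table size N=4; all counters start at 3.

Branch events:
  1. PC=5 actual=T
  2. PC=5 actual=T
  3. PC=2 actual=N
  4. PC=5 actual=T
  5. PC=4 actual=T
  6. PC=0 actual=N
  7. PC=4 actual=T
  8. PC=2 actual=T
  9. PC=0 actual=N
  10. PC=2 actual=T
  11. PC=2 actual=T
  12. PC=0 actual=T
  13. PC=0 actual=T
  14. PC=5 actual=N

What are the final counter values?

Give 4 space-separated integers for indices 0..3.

Ev 1: PC=5 idx=1 pred=T actual=T -> ctr[1]=3
Ev 2: PC=5 idx=1 pred=T actual=T -> ctr[1]=3
Ev 3: PC=2 idx=2 pred=T actual=N -> ctr[2]=2
Ev 4: PC=5 idx=1 pred=T actual=T -> ctr[1]=3
Ev 5: PC=4 idx=0 pred=T actual=T -> ctr[0]=3
Ev 6: PC=0 idx=0 pred=T actual=N -> ctr[0]=2
Ev 7: PC=4 idx=0 pred=T actual=T -> ctr[0]=3
Ev 8: PC=2 idx=2 pred=T actual=T -> ctr[2]=3
Ev 9: PC=0 idx=0 pred=T actual=N -> ctr[0]=2
Ev 10: PC=2 idx=2 pred=T actual=T -> ctr[2]=3
Ev 11: PC=2 idx=2 pred=T actual=T -> ctr[2]=3
Ev 12: PC=0 idx=0 pred=T actual=T -> ctr[0]=3
Ev 13: PC=0 idx=0 pred=T actual=T -> ctr[0]=3
Ev 14: PC=5 idx=1 pred=T actual=N -> ctr[1]=2

Answer: 3 2 3 3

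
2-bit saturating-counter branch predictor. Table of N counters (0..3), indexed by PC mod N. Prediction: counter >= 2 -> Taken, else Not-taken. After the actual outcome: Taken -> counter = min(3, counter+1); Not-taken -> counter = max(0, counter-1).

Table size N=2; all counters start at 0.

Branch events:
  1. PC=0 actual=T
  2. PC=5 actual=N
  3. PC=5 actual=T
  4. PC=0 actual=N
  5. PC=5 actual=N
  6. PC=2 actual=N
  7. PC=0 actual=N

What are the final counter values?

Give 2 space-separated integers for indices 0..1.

Answer: 0 0

Derivation:
Ev 1: PC=0 idx=0 pred=N actual=T -> ctr[0]=1
Ev 2: PC=5 idx=1 pred=N actual=N -> ctr[1]=0
Ev 3: PC=5 idx=1 pred=N actual=T -> ctr[1]=1
Ev 4: PC=0 idx=0 pred=N actual=N -> ctr[0]=0
Ev 5: PC=5 idx=1 pred=N actual=N -> ctr[1]=0
Ev 6: PC=2 idx=0 pred=N actual=N -> ctr[0]=0
Ev 7: PC=0 idx=0 pred=N actual=N -> ctr[0]=0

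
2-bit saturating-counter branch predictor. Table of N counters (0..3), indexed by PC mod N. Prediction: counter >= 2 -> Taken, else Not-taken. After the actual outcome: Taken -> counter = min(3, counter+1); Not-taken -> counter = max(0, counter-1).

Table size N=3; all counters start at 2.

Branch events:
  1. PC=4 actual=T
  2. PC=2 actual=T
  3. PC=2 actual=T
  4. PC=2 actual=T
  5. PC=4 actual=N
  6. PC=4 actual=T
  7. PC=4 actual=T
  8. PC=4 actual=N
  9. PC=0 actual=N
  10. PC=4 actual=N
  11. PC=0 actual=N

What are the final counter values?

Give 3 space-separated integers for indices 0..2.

Answer: 0 1 3

Derivation:
Ev 1: PC=4 idx=1 pred=T actual=T -> ctr[1]=3
Ev 2: PC=2 idx=2 pred=T actual=T -> ctr[2]=3
Ev 3: PC=2 idx=2 pred=T actual=T -> ctr[2]=3
Ev 4: PC=2 idx=2 pred=T actual=T -> ctr[2]=3
Ev 5: PC=4 idx=1 pred=T actual=N -> ctr[1]=2
Ev 6: PC=4 idx=1 pred=T actual=T -> ctr[1]=3
Ev 7: PC=4 idx=1 pred=T actual=T -> ctr[1]=3
Ev 8: PC=4 idx=1 pred=T actual=N -> ctr[1]=2
Ev 9: PC=0 idx=0 pred=T actual=N -> ctr[0]=1
Ev 10: PC=4 idx=1 pred=T actual=N -> ctr[1]=1
Ev 11: PC=0 idx=0 pred=N actual=N -> ctr[0]=0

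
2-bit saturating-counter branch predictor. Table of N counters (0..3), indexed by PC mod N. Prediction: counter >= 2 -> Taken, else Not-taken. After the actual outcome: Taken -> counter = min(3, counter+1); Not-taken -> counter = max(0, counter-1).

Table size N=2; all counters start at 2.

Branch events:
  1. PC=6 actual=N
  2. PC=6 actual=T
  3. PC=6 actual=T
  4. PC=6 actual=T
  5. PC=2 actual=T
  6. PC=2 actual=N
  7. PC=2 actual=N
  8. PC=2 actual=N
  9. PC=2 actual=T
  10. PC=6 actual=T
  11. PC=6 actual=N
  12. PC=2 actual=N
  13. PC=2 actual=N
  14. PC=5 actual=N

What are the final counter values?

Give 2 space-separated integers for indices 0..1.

Ev 1: PC=6 idx=0 pred=T actual=N -> ctr[0]=1
Ev 2: PC=6 idx=0 pred=N actual=T -> ctr[0]=2
Ev 3: PC=6 idx=0 pred=T actual=T -> ctr[0]=3
Ev 4: PC=6 idx=0 pred=T actual=T -> ctr[0]=3
Ev 5: PC=2 idx=0 pred=T actual=T -> ctr[0]=3
Ev 6: PC=2 idx=0 pred=T actual=N -> ctr[0]=2
Ev 7: PC=2 idx=0 pred=T actual=N -> ctr[0]=1
Ev 8: PC=2 idx=0 pred=N actual=N -> ctr[0]=0
Ev 9: PC=2 idx=0 pred=N actual=T -> ctr[0]=1
Ev 10: PC=6 idx=0 pred=N actual=T -> ctr[0]=2
Ev 11: PC=6 idx=0 pred=T actual=N -> ctr[0]=1
Ev 12: PC=2 idx=0 pred=N actual=N -> ctr[0]=0
Ev 13: PC=2 idx=0 pred=N actual=N -> ctr[0]=0
Ev 14: PC=5 idx=1 pred=T actual=N -> ctr[1]=1

Answer: 0 1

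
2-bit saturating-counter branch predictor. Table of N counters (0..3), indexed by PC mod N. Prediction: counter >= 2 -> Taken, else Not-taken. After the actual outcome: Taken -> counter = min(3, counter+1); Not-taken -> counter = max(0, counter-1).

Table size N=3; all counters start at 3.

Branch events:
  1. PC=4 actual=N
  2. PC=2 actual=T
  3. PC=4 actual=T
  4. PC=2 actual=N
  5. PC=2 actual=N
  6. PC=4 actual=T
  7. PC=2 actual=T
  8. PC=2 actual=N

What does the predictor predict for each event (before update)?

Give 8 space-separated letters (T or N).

Answer: T T T T T T N T

Derivation:
Ev 1: PC=4 idx=1 pred=T actual=N -> ctr[1]=2
Ev 2: PC=2 idx=2 pred=T actual=T -> ctr[2]=3
Ev 3: PC=4 idx=1 pred=T actual=T -> ctr[1]=3
Ev 4: PC=2 idx=2 pred=T actual=N -> ctr[2]=2
Ev 5: PC=2 idx=2 pred=T actual=N -> ctr[2]=1
Ev 6: PC=4 idx=1 pred=T actual=T -> ctr[1]=3
Ev 7: PC=2 idx=2 pred=N actual=T -> ctr[2]=2
Ev 8: PC=2 idx=2 pred=T actual=N -> ctr[2]=1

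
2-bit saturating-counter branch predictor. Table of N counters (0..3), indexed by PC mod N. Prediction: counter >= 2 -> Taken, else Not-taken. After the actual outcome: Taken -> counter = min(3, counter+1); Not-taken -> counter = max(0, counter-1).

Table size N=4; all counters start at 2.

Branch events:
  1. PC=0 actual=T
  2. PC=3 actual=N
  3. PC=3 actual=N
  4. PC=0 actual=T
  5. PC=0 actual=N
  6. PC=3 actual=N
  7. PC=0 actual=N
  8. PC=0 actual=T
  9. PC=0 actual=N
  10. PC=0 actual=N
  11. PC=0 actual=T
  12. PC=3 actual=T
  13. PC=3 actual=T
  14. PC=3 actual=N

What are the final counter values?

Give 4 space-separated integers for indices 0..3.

Ev 1: PC=0 idx=0 pred=T actual=T -> ctr[0]=3
Ev 2: PC=3 idx=3 pred=T actual=N -> ctr[3]=1
Ev 3: PC=3 idx=3 pred=N actual=N -> ctr[3]=0
Ev 4: PC=0 idx=0 pred=T actual=T -> ctr[0]=3
Ev 5: PC=0 idx=0 pred=T actual=N -> ctr[0]=2
Ev 6: PC=3 idx=3 pred=N actual=N -> ctr[3]=0
Ev 7: PC=0 idx=0 pred=T actual=N -> ctr[0]=1
Ev 8: PC=0 idx=0 pred=N actual=T -> ctr[0]=2
Ev 9: PC=0 idx=0 pred=T actual=N -> ctr[0]=1
Ev 10: PC=0 idx=0 pred=N actual=N -> ctr[0]=0
Ev 11: PC=0 idx=0 pred=N actual=T -> ctr[0]=1
Ev 12: PC=3 idx=3 pred=N actual=T -> ctr[3]=1
Ev 13: PC=3 idx=3 pred=N actual=T -> ctr[3]=2
Ev 14: PC=3 idx=3 pred=T actual=N -> ctr[3]=1

Answer: 1 2 2 1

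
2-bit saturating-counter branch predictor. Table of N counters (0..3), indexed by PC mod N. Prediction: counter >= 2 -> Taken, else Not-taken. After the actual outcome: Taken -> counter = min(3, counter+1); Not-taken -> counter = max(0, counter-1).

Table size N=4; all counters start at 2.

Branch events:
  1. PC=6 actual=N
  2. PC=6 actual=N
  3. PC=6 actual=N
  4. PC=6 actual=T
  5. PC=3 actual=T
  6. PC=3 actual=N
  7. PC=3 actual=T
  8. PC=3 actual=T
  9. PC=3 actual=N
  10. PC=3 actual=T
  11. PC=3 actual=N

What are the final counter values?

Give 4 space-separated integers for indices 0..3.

Answer: 2 2 1 2

Derivation:
Ev 1: PC=6 idx=2 pred=T actual=N -> ctr[2]=1
Ev 2: PC=6 idx=2 pred=N actual=N -> ctr[2]=0
Ev 3: PC=6 idx=2 pred=N actual=N -> ctr[2]=0
Ev 4: PC=6 idx=2 pred=N actual=T -> ctr[2]=1
Ev 5: PC=3 idx=3 pred=T actual=T -> ctr[3]=3
Ev 6: PC=3 idx=3 pred=T actual=N -> ctr[3]=2
Ev 7: PC=3 idx=3 pred=T actual=T -> ctr[3]=3
Ev 8: PC=3 idx=3 pred=T actual=T -> ctr[3]=3
Ev 9: PC=3 idx=3 pred=T actual=N -> ctr[3]=2
Ev 10: PC=3 idx=3 pred=T actual=T -> ctr[3]=3
Ev 11: PC=3 idx=3 pred=T actual=N -> ctr[3]=2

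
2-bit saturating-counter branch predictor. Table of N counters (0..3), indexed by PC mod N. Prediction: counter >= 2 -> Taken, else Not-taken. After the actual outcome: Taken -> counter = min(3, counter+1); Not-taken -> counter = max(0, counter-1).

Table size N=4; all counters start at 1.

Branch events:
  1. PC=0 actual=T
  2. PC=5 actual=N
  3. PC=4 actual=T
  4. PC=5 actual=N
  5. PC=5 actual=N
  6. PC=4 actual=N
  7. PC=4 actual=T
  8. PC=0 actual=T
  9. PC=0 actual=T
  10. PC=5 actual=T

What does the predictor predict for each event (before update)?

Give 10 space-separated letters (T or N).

Ev 1: PC=0 idx=0 pred=N actual=T -> ctr[0]=2
Ev 2: PC=5 idx=1 pred=N actual=N -> ctr[1]=0
Ev 3: PC=4 idx=0 pred=T actual=T -> ctr[0]=3
Ev 4: PC=5 idx=1 pred=N actual=N -> ctr[1]=0
Ev 5: PC=5 idx=1 pred=N actual=N -> ctr[1]=0
Ev 6: PC=4 idx=0 pred=T actual=N -> ctr[0]=2
Ev 7: PC=4 idx=0 pred=T actual=T -> ctr[0]=3
Ev 8: PC=0 idx=0 pred=T actual=T -> ctr[0]=3
Ev 9: PC=0 idx=0 pred=T actual=T -> ctr[0]=3
Ev 10: PC=5 idx=1 pred=N actual=T -> ctr[1]=1

Answer: N N T N N T T T T N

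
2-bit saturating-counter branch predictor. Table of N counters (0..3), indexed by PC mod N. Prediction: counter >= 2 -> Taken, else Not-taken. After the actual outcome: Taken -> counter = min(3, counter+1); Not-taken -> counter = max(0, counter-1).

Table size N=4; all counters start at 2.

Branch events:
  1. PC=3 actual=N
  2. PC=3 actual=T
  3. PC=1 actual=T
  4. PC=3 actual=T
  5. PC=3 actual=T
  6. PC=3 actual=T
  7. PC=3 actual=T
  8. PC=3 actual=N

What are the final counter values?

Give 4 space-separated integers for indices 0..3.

Answer: 2 3 2 2

Derivation:
Ev 1: PC=3 idx=3 pred=T actual=N -> ctr[3]=1
Ev 2: PC=3 idx=3 pred=N actual=T -> ctr[3]=2
Ev 3: PC=1 idx=1 pred=T actual=T -> ctr[1]=3
Ev 4: PC=3 idx=3 pred=T actual=T -> ctr[3]=3
Ev 5: PC=3 idx=3 pred=T actual=T -> ctr[3]=3
Ev 6: PC=3 idx=3 pred=T actual=T -> ctr[3]=3
Ev 7: PC=3 idx=3 pred=T actual=T -> ctr[3]=3
Ev 8: PC=3 idx=3 pred=T actual=N -> ctr[3]=2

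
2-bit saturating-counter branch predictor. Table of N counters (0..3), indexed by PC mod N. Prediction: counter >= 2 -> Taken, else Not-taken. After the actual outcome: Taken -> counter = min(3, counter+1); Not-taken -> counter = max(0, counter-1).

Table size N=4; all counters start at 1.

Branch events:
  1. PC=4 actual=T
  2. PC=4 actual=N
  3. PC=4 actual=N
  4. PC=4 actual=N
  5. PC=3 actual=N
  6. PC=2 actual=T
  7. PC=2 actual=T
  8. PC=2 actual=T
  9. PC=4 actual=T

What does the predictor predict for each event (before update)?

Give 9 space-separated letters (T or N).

Ev 1: PC=4 idx=0 pred=N actual=T -> ctr[0]=2
Ev 2: PC=4 idx=0 pred=T actual=N -> ctr[0]=1
Ev 3: PC=4 idx=0 pred=N actual=N -> ctr[0]=0
Ev 4: PC=4 idx=0 pred=N actual=N -> ctr[0]=0
Ev 5: PC=3 idx=3 pred=N actual=N -> ctr[3]=0
Ev 6: PC=2 idx=2 pred=N actual=T -> ctr[2]=2
Ev 7: PC=2 idx=2 pred=T actual=T -> ctr[2]=3
Ev 8: PC=2 idx=2 pred=T actual=T -> ctr[2]=3
Ev 9: PC=4 idx=0 pred=N actual=T -> ctr[0]=1

Answer: N T N N N N T T N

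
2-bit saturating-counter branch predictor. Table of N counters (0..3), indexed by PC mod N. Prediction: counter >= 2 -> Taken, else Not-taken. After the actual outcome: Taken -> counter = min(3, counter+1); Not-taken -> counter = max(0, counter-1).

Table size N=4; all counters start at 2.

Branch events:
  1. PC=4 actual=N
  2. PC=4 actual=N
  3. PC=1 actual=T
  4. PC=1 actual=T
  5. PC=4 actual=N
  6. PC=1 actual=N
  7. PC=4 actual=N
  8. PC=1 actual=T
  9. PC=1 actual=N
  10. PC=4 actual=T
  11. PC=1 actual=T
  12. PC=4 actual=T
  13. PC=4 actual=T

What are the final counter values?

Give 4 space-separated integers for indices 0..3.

Ev 1: PC=4 idx=0 pred=T actual=N -> ctr[0]=1
Ev 2: PC=4 idx=0 pred=N actual=N -> ctr[0]=0
Ev 3: PC=1 idx=1 pred=T actual=T -> ctr[1]=3
Ev 4: PC=1 idx=1 pred=T actual=T -> ctr[1]=3
Ev 5: PC=4 idx=0 pred=N actual=N -> ctr[0]=0
Ev 6: PC=1 idx=1 pred=T actual=N -> ctr[1]=2
Ev 7: PC=4 idx=0 pred=N actual=N -> ctr[0]=0
Ev 8: PC=1 idx=1 pred=T actual=T -> ctr[1]=3
Ev 9: PC=1 idx=1 pred=T actual=N -> ctr[1]=2
Ev 10: PC=4 idx=0 pred=N actual=T -> ctr[0]=1
Ev 11: PC=1 idx=1 pred=T actual=T -> ctr[1]=3
Ev 12: PC=4 idx=0 pred=N actual=T -> ctr[0]=2
Ev 13: PC=4 idx=0 pred=T actual=T -> ctr[0]=3

Answer: 3 3 2 2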